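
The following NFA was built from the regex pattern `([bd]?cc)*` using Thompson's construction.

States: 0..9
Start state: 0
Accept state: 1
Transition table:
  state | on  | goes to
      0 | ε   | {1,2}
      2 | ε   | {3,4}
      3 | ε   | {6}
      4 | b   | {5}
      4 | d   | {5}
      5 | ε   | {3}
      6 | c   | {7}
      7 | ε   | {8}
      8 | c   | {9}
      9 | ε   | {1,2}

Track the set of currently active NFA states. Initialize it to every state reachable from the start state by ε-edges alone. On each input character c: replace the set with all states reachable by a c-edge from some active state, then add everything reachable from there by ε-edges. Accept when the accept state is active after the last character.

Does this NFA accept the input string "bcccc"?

Answer: ACCEPT

Trace:
initial (ε-close {0}): {0,1,2,3,4,6}
'b' @ 1: {3,5,6}
'c' @ 2: {7,8}
'c' @ 3: {1,2,3,4,6,9}  ✓accept
'c' @ 4: {7,8}
'c' @ 5: {1,2,3,4,6,9}  ✓accept
end set {1,2,3,4,6,9} — state 1 in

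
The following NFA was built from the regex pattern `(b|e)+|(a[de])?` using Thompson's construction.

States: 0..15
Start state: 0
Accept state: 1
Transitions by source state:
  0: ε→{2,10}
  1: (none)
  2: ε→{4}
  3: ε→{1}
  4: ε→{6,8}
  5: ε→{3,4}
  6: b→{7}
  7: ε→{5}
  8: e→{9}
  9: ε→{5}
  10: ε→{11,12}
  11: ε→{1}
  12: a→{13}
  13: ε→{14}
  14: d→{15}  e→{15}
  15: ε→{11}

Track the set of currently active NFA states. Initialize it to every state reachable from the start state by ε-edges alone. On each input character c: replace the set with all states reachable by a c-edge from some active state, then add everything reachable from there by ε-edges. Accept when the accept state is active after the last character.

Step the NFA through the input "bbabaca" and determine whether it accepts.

Answer: REJECT

Steps:
initial (ε-close {0}): {0,1,2,4,6,8,10,11,12}
'b' @ 1: {1,3,4,5,6,7,8}  [accepting]
'b' @ 2: {1,3,4,5,6,7,8}  [accepting]
'a' @ 3: {}  — dead — no transitions
rest 'baca' ignored (set empty)
final: {}; accept 1 not in set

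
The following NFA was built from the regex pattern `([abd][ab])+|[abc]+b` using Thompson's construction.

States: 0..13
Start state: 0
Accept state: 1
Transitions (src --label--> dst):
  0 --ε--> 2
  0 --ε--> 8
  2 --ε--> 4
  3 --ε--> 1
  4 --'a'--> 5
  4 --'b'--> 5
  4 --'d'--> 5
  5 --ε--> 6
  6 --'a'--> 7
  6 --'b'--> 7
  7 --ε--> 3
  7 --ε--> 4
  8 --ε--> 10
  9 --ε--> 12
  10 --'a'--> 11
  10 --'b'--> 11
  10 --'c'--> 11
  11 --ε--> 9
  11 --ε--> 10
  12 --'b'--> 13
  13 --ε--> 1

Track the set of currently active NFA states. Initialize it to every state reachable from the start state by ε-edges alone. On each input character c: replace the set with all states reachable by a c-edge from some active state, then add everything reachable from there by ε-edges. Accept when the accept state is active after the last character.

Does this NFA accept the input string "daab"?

start: ε-closure({0}) = {0,2,4,8,10}
'd' @ 1: {5,6}
'a' @ 2: {1,3,4,7}  [accepting]
'a' @ 3: {5,6}
'b' @ 4: {1,3,4,7}  [accepting]
final: {1,3,4,7}; accept 1 in set

Answer: ACCEPT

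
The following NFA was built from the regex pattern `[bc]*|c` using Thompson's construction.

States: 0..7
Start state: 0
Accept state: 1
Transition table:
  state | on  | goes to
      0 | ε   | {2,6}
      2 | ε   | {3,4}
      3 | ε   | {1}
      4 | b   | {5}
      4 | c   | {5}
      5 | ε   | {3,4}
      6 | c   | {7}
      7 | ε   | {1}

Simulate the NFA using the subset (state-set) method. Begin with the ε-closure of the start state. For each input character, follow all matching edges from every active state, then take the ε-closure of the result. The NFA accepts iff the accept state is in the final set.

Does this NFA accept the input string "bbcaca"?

initial (ε-close {0}): {0,1,2,3,4,6}
'b' @ 1: {1,3,4,5}  (accept∈set)
'b' @ 2: {1,3,4,5}  (accept∈set)
'c' @ 3: {1,3,4,5}  (accept∈set)
'a' @ 4: {}  — state set empty
rest 'ca' ignored (set empty)
after full input: {}  (accept=1 not in)

Answer: REJECT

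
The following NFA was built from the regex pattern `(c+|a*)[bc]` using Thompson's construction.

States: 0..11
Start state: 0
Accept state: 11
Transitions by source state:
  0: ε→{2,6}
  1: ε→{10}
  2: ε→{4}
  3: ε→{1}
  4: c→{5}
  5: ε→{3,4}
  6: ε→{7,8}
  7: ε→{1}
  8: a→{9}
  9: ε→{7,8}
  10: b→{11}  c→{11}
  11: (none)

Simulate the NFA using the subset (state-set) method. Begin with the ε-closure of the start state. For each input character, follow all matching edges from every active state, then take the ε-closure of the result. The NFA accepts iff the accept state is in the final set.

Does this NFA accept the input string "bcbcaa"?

Answer: REJECT

Steps:
start: ε-closure({0}) = {0,1,2,4,6,7,8,10}
'b' @ 1: {11}  (accept∈set)
'c' @ 2: {}  — no active states
rest 'bcaa' ignored (set empty)
after full input: {}  (accept=11 not in)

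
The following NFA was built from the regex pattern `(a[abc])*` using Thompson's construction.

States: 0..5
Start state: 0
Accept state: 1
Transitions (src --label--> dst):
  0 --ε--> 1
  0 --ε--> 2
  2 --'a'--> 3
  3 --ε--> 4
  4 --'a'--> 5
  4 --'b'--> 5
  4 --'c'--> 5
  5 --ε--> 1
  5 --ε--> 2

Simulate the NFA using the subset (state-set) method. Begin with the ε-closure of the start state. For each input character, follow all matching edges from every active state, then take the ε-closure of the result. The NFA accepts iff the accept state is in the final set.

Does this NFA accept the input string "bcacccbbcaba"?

Answer: REJECT

Steps:
S₀ = ε-closure({0}) = {0,1,2}
'b' @ 1: {}  — no active states
rest 'cacccbbcaba' ignored (set empty)
after full input: {}  (accept=1 not in)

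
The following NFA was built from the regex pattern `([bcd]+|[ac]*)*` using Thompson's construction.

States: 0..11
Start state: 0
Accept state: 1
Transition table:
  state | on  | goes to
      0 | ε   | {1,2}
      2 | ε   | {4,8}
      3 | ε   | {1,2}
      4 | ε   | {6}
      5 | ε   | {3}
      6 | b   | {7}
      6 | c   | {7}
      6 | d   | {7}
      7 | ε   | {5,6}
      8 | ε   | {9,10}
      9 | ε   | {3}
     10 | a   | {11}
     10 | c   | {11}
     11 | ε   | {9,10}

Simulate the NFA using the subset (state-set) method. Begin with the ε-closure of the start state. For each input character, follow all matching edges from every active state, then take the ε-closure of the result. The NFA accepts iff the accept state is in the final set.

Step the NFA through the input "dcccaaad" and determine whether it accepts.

Answer: ACCEPT

Derivation:
initial (ε-close {0}): {0,1,2,3,4,6,8,9,10}
'd' @ 1: {1,2,3,4,5,6,7,8,9,10}  [accepting]
'c' @ 2: {1,2,3,4,5,6,7,8,9,10,11}  [accepting]
'c' @ 3: {1,2,3,4,5,6,7,8,9,10,11}  [accepting]
'c' @ 4: {1,2,3,4,5,6,7,8,9,10,11}  [accepting]
'a' @ 5: {1,2,3,4,6,8,9,10,11}  [accepting]
'a' @ 6: {1,2,3,4,6,8,9,10,11}  [accepting]
'a' @ 7: {1,2,3,4,6,8,9,10,11}  [accepting]
'd' @ 8: {1,2,3,4,5,6,7,8,9,10}  [accepting]
after full input: {1,2,3,4,5,6,7,8,9,10}  (accept=1 in)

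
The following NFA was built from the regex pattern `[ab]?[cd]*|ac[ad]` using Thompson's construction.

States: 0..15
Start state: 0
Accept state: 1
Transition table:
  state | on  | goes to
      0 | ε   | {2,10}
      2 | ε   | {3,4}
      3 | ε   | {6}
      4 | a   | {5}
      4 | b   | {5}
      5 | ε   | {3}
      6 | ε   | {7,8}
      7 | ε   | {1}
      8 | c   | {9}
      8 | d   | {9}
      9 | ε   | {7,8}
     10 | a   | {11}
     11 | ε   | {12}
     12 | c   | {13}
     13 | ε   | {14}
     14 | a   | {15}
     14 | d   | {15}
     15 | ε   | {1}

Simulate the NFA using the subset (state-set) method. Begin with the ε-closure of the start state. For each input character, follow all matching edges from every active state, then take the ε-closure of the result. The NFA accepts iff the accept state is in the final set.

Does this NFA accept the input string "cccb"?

Answer: REJECT

Trace:
S₀ = ε-closure({0}) = {0,1,2,3,4,6,7,8,10}
'c' @ 1: {1,7,8,9}  [accepting]
'c' @ 2: {1,7,8,9}  [accepting]
'c' @ 3: {1,7,8,9}  [accepting]
'b' @ 4: {}  — dead — no transitions
final: {}; accept 1 not in set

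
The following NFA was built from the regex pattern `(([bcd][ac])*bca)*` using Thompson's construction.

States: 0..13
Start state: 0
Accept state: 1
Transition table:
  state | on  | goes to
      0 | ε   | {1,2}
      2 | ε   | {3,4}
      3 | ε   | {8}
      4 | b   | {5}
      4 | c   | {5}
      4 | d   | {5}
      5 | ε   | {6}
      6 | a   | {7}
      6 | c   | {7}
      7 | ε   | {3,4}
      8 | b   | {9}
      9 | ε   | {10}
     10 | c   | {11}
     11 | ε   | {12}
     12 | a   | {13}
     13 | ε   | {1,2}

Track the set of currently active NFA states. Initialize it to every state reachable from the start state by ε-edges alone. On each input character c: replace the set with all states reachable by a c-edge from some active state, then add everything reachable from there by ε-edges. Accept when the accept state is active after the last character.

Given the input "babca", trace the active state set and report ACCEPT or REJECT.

Answer: ACCEPT

Trace:
S₀ = ε-closure({0}) = {0,1,2,3,4,8}
'b' @ 1: {5,6,9,10}
'a' @ 2: {3,4,7,8}
'b' @ 3: {5,6,9,10}
'c' @ 4: {3,4,7,8,11,12}
'a' @ 5: {1,2,3,4,8,13}  [accepting]
end set {1,2,3,4,8,13} — state 1 in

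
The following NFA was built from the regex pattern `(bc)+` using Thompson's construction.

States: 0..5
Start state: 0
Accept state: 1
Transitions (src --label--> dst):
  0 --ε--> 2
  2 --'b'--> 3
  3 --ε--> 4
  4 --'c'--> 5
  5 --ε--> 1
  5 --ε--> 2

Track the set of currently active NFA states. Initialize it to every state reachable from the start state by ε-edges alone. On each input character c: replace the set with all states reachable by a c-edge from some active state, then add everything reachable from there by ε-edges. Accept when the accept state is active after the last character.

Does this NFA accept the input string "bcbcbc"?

initial (ε-close {0}): {0,2}
'b' @ 1: {3,4}
'c' @ 2: {1,2,5}  ✓accept
'b' @ 3: {3,4}
'c' @ 4: {1,2,5}  ✓accept
'b' @ 5: {3,4}
'c' @ 6: {1,2,5}  ✓accept
final: {1,2,5}; accept 1 in set

Answer: ACCEPT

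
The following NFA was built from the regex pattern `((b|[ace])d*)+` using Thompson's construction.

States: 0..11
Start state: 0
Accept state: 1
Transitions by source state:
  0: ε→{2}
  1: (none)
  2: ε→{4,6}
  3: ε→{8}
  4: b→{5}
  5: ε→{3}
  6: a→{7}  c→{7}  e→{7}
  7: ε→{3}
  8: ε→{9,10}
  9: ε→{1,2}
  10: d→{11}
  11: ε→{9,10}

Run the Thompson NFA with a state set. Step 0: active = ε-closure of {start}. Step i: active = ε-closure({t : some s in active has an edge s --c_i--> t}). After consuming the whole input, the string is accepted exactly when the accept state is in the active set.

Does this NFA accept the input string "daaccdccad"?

Answer: REJECT

Steps:
initial (ε-close {0}): {0,2,4,6}
'd' @ 1: {}  — state set empty
rest 'aaccdccad' ignored (set empty)
after full input: {}  (accept=1 not in)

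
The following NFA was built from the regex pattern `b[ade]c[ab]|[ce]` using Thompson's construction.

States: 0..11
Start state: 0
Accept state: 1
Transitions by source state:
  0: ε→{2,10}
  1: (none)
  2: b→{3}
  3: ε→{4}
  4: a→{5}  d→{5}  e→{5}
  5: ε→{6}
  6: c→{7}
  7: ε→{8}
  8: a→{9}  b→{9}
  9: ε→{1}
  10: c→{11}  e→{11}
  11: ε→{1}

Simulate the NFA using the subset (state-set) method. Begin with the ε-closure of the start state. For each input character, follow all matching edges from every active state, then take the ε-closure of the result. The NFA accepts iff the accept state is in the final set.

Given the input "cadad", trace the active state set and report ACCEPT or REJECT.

S₀ = ε-closure({0}) = {0,2,10}
'c' @ 1: {1,11}  (accept∈set)
'a' @ 2: {}  — state set empty
rest 'dad' ignored (set empty)
after full input: {}  (accept=1 not in)

Answer: REJECT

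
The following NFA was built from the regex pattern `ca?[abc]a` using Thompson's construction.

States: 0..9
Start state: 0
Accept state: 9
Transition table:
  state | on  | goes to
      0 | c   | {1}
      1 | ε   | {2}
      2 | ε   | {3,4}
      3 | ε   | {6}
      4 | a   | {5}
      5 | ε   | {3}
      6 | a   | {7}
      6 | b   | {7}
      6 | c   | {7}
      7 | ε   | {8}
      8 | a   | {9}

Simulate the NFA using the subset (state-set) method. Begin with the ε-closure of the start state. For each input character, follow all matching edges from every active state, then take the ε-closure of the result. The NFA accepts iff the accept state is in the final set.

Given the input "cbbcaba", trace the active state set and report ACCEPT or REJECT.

Answer: REJECT

Steps:
start: ε-closure({0}) = {0}
'c' @ 1: {1,2,3,4,6}
'b' @ 2: {7,8}
'b' @ 3: {}  — state set empty
rest 'caba' ignored (set empty)
final: {}; accept 9 not in set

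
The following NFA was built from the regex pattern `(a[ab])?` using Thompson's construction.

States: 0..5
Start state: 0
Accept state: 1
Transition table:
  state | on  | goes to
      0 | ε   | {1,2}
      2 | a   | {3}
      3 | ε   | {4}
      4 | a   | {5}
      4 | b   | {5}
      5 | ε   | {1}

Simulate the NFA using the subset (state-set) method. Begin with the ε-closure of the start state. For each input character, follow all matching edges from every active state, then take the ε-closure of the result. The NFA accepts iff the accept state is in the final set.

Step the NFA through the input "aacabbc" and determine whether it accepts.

Answer: REJECT

Steps:
S₀ = ε-closure({0}) = {0,1,2}
'a' @ 1: {3,4}
'a' @ 2: {1,5}  (accept∈set)
'c' @ 3: {}  — dead — no transitions
rest 'abbc' ignored (set empty)
after full input: {}  (accept=1 not in)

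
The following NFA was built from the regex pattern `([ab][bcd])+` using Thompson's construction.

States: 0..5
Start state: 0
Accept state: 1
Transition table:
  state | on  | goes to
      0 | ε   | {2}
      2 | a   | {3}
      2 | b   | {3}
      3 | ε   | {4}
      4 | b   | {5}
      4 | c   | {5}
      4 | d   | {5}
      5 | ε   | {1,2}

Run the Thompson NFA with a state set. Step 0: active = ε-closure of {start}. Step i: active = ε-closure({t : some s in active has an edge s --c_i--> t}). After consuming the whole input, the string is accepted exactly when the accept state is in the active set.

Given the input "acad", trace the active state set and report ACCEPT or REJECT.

Answer: ACCEPT

Steps:
initial (ε-close {0}): {0,2}
'a' @ 1: {3,4}
'c' @ 2: {1,2,5}  ✓accept
'a' @ 3: {3,4}
'd' @ 4: {1,2,5}  ✓accept
after full input: {1,2,5}  (accept=1 in)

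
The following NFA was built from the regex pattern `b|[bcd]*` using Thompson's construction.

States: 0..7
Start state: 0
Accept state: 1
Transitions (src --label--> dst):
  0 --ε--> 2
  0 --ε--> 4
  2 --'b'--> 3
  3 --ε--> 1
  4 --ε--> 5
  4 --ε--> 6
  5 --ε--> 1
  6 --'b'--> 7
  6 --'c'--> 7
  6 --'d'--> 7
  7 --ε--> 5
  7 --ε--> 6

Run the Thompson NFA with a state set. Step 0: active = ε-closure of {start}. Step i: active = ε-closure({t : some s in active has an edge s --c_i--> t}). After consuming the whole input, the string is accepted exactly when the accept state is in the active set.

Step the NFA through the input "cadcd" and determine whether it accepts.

Answer: REJECT

Derivation:
S₀ = ε-closure({0}) = {0,1,2,4,5,6}
'c' @ 1: {1,5,6,7}  [accepting]
'a' @ 2: {}  — no active states
rest 'dcd' ignored (set empty)
final: {}; accept 1 not in set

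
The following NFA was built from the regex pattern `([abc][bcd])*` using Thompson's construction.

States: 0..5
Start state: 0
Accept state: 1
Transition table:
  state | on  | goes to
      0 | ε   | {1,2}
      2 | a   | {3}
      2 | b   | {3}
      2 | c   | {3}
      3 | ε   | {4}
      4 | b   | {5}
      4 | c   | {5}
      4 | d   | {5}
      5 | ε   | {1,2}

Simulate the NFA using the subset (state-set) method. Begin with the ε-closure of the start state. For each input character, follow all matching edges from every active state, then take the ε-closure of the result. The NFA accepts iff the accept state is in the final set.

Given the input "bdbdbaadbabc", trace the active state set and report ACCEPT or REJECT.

start: ε-closure({0}) = {0,1,2}
'b' @ 1: {3,4}
'd' @ 2: {1,2,5}  [accepting]
'b' @ 3: {3,4}
'd' @ 4: {1,2,5}  [accepting]
'b' @ 5: {3,4}
'a' @ 6: {}  — dead — no transitions
rest 'adbabc' ignored (set empty)
after full input: {}  (accept=1 not in)

Answer: REJECT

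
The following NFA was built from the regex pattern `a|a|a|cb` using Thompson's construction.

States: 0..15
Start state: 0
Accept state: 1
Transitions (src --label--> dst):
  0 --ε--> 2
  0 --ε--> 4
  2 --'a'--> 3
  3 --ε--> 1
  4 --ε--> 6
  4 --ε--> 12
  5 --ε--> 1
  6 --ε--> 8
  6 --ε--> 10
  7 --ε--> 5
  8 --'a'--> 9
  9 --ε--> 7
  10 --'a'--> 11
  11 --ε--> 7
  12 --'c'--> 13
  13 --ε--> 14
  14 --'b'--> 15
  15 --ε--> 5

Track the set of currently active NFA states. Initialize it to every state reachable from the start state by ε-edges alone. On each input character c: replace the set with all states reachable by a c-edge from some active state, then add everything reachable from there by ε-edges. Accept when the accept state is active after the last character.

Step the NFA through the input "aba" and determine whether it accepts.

S₀ = ε-closure({0}) = {0,2,4,6,8,10,12}
'a' @ 1: {1,3,5,7,9,11}  ✓accept
'b' @ 2: {}  — no active states
rest 'a' ignored (set empty)
after full input: {}  (accept=1 not in)

Answer: REJECT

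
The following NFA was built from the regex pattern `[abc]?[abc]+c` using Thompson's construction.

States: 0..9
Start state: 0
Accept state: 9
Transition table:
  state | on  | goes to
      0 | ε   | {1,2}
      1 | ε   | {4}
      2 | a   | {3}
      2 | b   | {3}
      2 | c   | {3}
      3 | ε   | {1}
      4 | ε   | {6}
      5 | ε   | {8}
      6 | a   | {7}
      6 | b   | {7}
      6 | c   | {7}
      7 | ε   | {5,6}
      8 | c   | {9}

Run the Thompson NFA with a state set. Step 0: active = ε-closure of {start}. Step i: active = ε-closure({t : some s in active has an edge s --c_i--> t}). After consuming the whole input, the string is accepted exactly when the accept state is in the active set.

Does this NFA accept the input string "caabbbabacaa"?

initial (ε-close {0}): {0,1,2,4,6}
'c' @ 1: {1,3,4,5,6,7,8}
'a' @ 2: {5,6,7,8}
'a' @ 3: {5,6,7,8}
'b' @ 4: {5,6,7,8}
'b' @ 5: {5,6,7,8}
'b' @ 6: {5,6,7,8}
'a' @ 7: {5,6,7,8}
'b' @ 8: {5,6,7,8}
'a' @ 9: {5,6,7,8}
'c' @ 10: {5,6,7,8,9}  [accepting]
'a' @ 11: {5,6,7,8}
'a' @ 12: {5,6,7,8}
end set {5,6,7,8} — state 9 not in

Answer: REJECT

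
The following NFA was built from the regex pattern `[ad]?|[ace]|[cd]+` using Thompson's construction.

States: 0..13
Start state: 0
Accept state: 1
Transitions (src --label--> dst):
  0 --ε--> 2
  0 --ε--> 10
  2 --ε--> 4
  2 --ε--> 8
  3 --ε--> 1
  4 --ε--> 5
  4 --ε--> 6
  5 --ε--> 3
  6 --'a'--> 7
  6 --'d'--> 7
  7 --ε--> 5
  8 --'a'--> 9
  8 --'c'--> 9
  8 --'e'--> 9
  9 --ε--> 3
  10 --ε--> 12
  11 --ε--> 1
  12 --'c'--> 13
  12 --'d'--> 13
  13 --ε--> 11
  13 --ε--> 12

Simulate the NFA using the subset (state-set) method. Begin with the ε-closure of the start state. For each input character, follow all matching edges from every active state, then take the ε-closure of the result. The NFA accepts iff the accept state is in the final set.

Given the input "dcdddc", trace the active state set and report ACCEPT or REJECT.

start: ε-closure({0}) = {0,1,2,3,4,5,6,8,10,12}
'd' @ 1: {1,3,5,7,11,12,13}  ✓accept
'c' @ 2: {1,11,12,13}  ✓accept
'd' @ 3: {1,11,12,13}  ✓accept
'd' @ 4: {1,11,12,13}  ✓accept
'd' @ 5: {1,11,12,13}  ✓accept
'c' @ 6: {1,11,12,13}  ✓accept
after full input: {1,11,12,13}  (accept=1 in)

Answer: ACCEPT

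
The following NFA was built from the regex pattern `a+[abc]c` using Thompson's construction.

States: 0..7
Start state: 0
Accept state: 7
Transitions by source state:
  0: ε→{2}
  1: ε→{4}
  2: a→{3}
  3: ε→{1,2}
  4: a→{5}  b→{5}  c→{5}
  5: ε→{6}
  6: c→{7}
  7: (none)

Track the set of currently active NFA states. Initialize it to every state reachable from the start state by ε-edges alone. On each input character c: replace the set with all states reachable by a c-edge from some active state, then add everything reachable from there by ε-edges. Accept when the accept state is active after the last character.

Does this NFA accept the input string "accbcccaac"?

start: ε-closure({0}) = {0,2}
'a' @ 1: {1,2,3,4}
'c' @ 2: {5,6}
'c' @ 3: {7}  [accepting]
'b' @ 4: {}  — state set empty
rest 'cccaac' ignored (set empty)
after full input: {}  (accept=7 not in)

Answer: REJECT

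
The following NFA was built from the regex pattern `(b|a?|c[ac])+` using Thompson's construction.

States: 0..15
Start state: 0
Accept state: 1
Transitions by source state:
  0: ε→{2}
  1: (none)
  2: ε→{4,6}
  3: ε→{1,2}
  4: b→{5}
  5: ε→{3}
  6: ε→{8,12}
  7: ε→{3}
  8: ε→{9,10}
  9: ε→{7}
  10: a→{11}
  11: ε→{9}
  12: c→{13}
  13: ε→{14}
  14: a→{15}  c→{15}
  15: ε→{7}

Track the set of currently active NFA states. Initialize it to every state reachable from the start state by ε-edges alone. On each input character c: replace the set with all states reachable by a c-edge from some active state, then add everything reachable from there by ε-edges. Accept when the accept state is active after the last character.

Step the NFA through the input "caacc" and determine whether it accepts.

Answer: ACCEPT

Trace:
initial (ε-close {0}): {0,1,2,3,4,6,7,8,9,10,12}
'c' @ 1: {13,14}
'a' @ 2: {1,2,3,4,6,7,8,9,10,12,15}  [accepting]
'a' @ 3: {1,2,3,4,6,7,8,9,10,11,12}  [accepting]
'c' @ 4: {13,14}
'c' @ 5: {1,2,3,4,6,7,8,9,10,12,15}  [accepting]
end set {1,2,3,4,6,7,8,9,10,12,15} — state 1 in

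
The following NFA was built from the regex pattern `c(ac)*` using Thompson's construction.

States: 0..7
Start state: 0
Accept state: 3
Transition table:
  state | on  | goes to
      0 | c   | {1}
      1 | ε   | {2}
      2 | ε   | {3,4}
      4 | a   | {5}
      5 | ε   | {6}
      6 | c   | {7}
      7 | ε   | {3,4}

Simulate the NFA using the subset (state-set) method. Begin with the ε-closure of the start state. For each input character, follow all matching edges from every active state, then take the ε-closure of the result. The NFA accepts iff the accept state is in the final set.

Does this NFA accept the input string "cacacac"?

S₀ = ε-closure({0}) = {0}
'c' @ 1: {1,2,3,4}  ✓accept
'a' @ 2: {5,6}
'c' @ 3: {3,4,7}  ✓accept
'a' @ 4: {5,6}
'c' @ 5: {3,4,7}  ✓accept
'a' @ 6: {5,6}
'c' @ 7: {3,4,7}  ✓accept
end set {3,4,7} — state 3 in

Answer: ACCEPT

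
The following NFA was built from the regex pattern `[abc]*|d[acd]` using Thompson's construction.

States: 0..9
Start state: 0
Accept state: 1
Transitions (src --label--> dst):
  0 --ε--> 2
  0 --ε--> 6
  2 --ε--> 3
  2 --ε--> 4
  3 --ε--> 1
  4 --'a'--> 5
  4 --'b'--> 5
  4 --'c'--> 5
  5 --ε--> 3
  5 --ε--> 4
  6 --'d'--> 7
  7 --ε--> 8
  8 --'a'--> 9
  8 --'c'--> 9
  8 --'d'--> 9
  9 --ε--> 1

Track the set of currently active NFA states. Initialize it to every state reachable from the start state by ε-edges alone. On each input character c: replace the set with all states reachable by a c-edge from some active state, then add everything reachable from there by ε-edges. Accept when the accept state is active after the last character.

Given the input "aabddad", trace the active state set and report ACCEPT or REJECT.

Answer: REJECT

Trace:
start: ε-closure({0}) = {0,1,2,3,4,6}
'a' @ 1: {1,3,4,5}  ✓accept
'a' @ 2: {1,3,4,5}  ✓accept
'b' @ 3: {1,3,4,5}  ✓accept
'd' @ 4: {}  — no active states
rest 'dad' ignored (set empty)
after full input: {}  (accept=1 not in)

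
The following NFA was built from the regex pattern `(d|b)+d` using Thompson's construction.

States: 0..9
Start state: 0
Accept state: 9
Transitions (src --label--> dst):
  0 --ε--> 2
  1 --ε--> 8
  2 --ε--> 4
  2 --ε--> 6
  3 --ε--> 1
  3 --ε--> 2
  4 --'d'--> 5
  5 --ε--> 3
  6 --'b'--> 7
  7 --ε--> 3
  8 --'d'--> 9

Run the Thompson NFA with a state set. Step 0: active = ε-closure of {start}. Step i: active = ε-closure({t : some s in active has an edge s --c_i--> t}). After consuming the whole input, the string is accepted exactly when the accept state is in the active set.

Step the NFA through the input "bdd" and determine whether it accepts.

S₀ = ε-closure({0}) = {0,2,4,6}
'b' @ 1: {1,2,3,4,6,7,8}
'd' @ 2: {1,2,3,4,5,6,8,9}  (accept∈set)
'd' @ 3: {1,2,3,4,5,6,8,9}  (accept∈set)
end set {1,2,3,4,5,6,8,9} — state 9 in

Answer: ACCEPT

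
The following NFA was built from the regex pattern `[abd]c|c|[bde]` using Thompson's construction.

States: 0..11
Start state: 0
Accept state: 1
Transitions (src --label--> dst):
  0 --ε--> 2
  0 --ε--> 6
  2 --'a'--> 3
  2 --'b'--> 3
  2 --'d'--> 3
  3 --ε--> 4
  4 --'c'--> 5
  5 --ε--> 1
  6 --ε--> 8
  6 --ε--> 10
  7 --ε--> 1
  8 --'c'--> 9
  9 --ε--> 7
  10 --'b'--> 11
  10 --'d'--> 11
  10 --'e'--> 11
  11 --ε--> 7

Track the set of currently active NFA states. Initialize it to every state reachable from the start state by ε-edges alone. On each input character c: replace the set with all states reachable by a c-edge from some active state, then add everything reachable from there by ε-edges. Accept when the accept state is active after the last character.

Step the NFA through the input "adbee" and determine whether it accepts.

Answer: REJECT

Trace:
S₀ = ε-closure({0}) = {0,2,6,8,10}
'a' @ 1: {3,4}
'd' @ 2: {}  — dead — no transitions
rest 'bee' ignored (set empty)
after full input: {}  (accept=1 not in)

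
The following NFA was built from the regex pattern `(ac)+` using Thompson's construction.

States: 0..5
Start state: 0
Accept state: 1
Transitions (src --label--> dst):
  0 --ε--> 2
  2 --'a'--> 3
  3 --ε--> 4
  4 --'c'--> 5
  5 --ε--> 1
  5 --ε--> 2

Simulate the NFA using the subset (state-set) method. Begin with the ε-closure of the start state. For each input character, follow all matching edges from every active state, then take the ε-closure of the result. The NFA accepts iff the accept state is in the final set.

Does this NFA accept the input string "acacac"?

initial (ε-close {0}): {0,2}
'a' @ 1: {3,4}
'c' @ 2: {1,2,5}  ✓accept
'a' @ 3: {3,4}
'c' @ 4: {1,2,5}  ✓accept
'a' @ 5: {3,4}
'c' @ 6: {1,2,5}  ✓accept
end set {1,2,5} — state 1 in

Answer: ACCEPT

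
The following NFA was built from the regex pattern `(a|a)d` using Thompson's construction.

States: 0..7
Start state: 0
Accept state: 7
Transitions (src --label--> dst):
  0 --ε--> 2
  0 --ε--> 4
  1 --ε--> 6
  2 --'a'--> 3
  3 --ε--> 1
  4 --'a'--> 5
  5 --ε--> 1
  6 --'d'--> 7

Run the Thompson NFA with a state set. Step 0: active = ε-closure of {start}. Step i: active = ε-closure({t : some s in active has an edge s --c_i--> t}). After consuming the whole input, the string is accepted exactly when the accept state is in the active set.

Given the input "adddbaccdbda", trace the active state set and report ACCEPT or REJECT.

initial (ε-close {0}): {0,2,4}
'a' @ 1: {1,3,5,6}
'd' @ 2: {7}  [accepting]
'd' @ 3: {}  — state set empty
rest 'dbaccdbda' ignored (set empty)
final: {}; accept 7 not in set

Answer: REJECT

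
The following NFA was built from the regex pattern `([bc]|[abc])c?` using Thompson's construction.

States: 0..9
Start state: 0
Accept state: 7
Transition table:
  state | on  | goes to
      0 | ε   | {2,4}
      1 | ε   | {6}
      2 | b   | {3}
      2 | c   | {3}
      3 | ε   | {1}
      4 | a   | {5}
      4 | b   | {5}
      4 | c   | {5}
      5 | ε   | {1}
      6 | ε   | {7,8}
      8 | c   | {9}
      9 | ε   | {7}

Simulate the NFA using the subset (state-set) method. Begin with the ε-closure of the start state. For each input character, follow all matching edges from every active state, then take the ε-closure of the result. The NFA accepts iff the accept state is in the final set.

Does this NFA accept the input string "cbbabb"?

Answer: REJECT

Derivation:
S₀ = ε-closure({0}) = {0,2,4}
'c' @ 1: {1,3,5,6,7,8}  (accept∈set)
'b' @ 2: {}  — state set empty
rest 'babb' ignored (set empty)
after full input: {}  (accept=7 not in)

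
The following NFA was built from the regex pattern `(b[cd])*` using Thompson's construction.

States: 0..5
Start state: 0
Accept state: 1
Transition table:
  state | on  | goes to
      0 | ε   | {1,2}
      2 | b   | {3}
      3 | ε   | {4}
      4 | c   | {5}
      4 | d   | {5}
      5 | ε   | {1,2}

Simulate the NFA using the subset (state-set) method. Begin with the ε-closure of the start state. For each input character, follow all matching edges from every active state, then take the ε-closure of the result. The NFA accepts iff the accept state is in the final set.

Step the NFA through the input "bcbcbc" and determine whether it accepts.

Answer: ACCEPT

Trace:
initial (ε-close {0}): {0,1,2}
'b' @ 1: {3,4}
'c' @ 2: {1,2,5}  ✓accept
'b' @ 3: {3,4}
'c' @ 4: {1,2,5}  ✓accept
'b' @ 5: {3,4}
'c' @ 6: {1,2,5}  ✓accept
final: {1,2,5}; accept 1 in set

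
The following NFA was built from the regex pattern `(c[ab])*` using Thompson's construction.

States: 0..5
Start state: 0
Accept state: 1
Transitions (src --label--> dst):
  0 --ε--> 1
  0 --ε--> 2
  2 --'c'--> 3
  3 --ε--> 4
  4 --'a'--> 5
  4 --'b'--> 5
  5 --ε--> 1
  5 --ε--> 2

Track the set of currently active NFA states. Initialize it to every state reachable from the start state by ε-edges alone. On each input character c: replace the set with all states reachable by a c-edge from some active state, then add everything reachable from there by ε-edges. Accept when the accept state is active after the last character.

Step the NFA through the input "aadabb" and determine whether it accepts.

Answer: REJECT

Derivation:
initial (ε-close {0}): {0,1,2}
'a' @ 1: {}  — no active states
rest 'adabb' ignored (set empty)
after full input: {}  (accept=1 not in)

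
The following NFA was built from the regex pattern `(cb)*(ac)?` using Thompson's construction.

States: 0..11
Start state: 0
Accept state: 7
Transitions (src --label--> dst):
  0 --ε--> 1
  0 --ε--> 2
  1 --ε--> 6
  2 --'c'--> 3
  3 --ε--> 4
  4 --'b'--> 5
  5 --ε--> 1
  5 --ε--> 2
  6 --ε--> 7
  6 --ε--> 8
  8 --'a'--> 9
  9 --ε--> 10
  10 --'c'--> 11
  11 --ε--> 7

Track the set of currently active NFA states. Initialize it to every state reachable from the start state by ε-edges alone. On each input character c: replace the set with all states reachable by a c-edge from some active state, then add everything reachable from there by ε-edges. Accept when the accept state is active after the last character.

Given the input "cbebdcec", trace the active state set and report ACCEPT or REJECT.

Answer: REJECT

Steps:
initial (ε-close {0}): {0,1,2,6,7,8}
'c' @ 1: {3,4}
'b' @ 2: {1,2,5,6,7,8}  (accept∈set)
'e' @ 3: {}  — state set empty
rest 'bdcec' ignored (set empty)
final: {}; accept 7 not in set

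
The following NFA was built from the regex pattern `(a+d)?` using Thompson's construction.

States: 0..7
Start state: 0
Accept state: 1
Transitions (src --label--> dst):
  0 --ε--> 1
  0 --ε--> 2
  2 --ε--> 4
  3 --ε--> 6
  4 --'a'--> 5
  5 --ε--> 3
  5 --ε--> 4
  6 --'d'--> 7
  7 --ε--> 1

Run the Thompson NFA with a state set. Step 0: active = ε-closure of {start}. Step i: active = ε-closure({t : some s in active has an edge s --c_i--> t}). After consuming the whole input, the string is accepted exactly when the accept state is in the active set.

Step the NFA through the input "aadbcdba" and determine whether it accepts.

initial (ε-close {0}): {0,1,2,4}
'a' @ 1: {3,4,5,6}
'a' @ 2: {3,4,5,6}
'd' @ 3: {1,7}  ✓accept
'b' @ 4: {}  — state set empty
rest 'cdba' ignored (set empty)
after full input: {}  (accept=1 not in)

Answer: REJECT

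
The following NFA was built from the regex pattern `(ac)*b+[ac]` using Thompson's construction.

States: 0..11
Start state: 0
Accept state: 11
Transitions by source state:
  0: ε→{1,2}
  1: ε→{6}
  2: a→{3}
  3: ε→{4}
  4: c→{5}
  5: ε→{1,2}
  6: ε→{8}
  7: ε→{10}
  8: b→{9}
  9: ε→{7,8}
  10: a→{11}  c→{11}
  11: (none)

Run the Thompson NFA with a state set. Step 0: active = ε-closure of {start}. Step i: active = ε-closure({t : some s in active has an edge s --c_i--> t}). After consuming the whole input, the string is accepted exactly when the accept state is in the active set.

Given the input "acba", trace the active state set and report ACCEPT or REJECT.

initial (ε-close {0}): {0,1,2,6,8}
'a' @ 1: {3,4}
'c' @ 2: {1,2,5,6,8}
'b' @ 3: {7,8,9,10}
'a' @ 4: {11}  [accepting]
after full input: {11}  (accept=11 in)

Answer: ACCEPT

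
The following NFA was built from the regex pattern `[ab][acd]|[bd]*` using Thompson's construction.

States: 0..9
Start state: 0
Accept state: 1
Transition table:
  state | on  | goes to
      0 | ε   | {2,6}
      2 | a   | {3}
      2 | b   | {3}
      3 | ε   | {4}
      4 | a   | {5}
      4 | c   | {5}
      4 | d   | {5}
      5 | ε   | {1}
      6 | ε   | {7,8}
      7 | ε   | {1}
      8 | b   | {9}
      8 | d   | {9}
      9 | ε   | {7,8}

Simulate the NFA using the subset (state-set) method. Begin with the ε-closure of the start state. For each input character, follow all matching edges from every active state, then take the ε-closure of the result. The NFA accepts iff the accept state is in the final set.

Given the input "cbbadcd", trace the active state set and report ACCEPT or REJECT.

initial (ε-close {0}): {0,1,2,6,7,8}
'c' @ 1: {}  — no active states
rest 'bbadcd' ignored (set empty)
end set {} — state 1 not in

Answer: REJECT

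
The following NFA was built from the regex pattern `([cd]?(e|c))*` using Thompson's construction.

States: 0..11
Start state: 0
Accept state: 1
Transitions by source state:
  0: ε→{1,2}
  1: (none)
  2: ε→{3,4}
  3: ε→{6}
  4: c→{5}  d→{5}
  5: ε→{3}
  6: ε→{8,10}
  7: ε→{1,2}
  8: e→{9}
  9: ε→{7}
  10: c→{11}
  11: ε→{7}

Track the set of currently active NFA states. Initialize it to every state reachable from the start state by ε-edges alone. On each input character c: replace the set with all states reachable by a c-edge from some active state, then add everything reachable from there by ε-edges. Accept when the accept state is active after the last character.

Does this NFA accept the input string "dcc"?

S₀ = ε-closure({0}) = {0,1,2,3,4,6,8,10}
'd' @ 1: {3,5,6,8,10}
'c' @ 2: {1,2,3,4,6,7,8,10,11}  ✓accept
'c' @ 3: {1,2,3,4,5,6,7,8,10,11}  ✓accept
final: {1,2,3,4,5,6,7,8,10,11}; accept 1 in set

Answer: ACCEPT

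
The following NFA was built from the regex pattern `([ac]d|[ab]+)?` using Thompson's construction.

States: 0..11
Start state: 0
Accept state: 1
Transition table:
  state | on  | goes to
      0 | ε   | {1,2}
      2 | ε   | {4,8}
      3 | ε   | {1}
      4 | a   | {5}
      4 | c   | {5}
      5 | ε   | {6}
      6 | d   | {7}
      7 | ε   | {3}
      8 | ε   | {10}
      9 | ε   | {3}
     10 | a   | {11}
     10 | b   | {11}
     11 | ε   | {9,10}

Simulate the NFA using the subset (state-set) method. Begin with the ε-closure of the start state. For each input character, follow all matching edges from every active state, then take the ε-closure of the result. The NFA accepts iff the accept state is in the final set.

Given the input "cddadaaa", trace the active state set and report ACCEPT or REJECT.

start: ε-closure({0}) = {0,1,2,4,8,10}
'c' @ 1: {5,6}
'd' @ 2: {1,3,7}  ✓accept
'd' @ 3: {}  — state set empty
rest 'adaaa' ignored (set empty)
end set {} — state 1 not in

Answer: REJECT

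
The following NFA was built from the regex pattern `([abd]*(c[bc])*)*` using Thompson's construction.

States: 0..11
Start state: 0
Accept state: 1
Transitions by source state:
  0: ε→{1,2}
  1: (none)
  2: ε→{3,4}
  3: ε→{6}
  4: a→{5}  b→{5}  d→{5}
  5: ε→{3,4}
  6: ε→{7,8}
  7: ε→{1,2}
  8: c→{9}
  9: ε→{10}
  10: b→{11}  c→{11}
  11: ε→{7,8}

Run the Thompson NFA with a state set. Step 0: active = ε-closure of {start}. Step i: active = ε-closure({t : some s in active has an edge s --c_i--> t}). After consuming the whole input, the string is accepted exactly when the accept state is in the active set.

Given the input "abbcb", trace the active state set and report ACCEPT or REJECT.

Answer: ACCEPT

Derivation:
initial (ε-close {0}): {0,1,2,3,4,6,7,8}
'a' @ 1: {1,2,3,4,5,6,7,8}  [accepting]
'b' @ 2: {1,2,3,4,5,6,7,8}  [accepting]
'b' @ 3: {1,2,3,4,5,6,7,8}  [accepting]
'c' @ 4: {9,10}
'b' @ 5: {1,2,3,4,6,7,8,11}  [accepting]
end set {1,2,3,4,6,7,8,11} — state 1 in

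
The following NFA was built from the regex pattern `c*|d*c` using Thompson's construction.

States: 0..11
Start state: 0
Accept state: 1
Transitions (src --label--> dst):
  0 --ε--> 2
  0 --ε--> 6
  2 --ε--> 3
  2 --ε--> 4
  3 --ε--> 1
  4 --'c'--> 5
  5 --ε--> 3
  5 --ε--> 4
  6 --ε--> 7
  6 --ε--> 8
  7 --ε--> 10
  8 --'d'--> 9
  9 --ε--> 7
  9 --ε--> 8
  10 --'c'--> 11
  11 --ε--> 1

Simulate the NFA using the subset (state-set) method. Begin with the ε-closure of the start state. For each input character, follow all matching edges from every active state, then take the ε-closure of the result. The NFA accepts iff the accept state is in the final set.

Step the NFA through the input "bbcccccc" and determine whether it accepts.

S₀ = ε-closure({0}) = {0,1,2,3,4,6,7,8,10}
'b' @ 1: {}  — dead — no transitions
rest 'bcccccc' ignored (set empty)
final: {}; accept 1 not in set

Answer: REJECT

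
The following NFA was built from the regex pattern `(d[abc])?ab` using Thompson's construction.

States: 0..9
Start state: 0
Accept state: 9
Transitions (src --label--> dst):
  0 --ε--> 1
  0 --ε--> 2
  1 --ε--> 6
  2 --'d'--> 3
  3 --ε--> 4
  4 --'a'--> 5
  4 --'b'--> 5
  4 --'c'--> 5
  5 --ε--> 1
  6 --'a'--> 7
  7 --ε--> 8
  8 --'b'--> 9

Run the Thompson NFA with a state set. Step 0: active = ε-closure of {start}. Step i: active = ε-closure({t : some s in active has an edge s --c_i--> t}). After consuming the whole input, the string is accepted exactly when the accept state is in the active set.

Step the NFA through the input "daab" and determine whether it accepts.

Answer: ACCEPT

Derivation:
start: ε-closure({0}) = {0,1,2,6}
'd' @ 1: {3,4}
'a' @ 2: {1,5,6}
'a' @ 3: {7,8}
'b' @ 4: {9}  [accepting]
final: {9}; accept 9 in set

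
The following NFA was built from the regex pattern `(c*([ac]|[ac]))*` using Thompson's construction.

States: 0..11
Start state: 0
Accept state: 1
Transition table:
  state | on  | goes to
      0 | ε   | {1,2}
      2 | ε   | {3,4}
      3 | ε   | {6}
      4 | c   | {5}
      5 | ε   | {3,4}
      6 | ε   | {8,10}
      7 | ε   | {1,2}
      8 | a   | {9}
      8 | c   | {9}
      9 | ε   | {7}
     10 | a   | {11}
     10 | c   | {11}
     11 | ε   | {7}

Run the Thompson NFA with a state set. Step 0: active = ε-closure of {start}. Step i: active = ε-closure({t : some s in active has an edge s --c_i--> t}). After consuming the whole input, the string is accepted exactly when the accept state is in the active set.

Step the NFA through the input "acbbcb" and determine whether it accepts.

initial (ε-close {0}): {0,1,2,3,4,6,8,10}
'a' @ 1: {1,2,3,4,6,7,8,9,10,11}  (accept∈set)
'c' @ 2: {1,2,3,4,5,6,7,8,9,10,11}  (accept∈set)
'b' @ 3: {}  — no active states
rest 'bcb' ignored (set empty)
final: {}; accept 1 not in set

Answer: REJECT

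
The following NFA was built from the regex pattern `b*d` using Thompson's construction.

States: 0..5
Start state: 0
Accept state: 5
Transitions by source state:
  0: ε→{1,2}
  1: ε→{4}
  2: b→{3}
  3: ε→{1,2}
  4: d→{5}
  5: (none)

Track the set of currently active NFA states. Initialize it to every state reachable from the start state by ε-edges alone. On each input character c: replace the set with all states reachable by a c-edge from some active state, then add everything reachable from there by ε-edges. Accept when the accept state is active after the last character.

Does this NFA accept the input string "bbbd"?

start: ε-closure({0}) = {0,1,2,4}
'b' @ 1: {1,2,3,4}
'b' @ 2: {1,2,3,4}
'b' @ 3: {1,2,3,4}
'd' @ 4: {5}  (accept∈set)
end set {5} — state 5 in

Answer: ACCEPT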